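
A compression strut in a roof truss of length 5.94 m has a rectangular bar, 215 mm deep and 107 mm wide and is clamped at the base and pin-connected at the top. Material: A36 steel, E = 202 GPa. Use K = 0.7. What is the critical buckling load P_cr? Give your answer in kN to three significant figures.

P_cr ≈ 2530 kN

Buckling occurs about the weak axis: I_min = h·b³/12 with b = 107 mm (the shorter side).
I_min = 215×107³/12 = 2.195×10^7 mm⁴
I = 2.195×10^7 mm⁴ = 2.195×10^-5 m⁴
Effective length L_e = K·L = 0.7 × 5.94 = 4.158 m
P_cr = π²EI / L_e² = π² × 202×10⁹ × 2.195×10^-5 / 4.158² = 2.531×10^6 N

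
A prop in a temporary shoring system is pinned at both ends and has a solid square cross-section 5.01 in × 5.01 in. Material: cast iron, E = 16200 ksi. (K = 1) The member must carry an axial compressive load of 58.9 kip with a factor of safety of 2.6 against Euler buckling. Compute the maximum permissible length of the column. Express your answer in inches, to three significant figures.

I = a⁴/12 = 5.01⁴/12 = 52.50 in⁴
Required critical load P_cr = n·P = 2.6 × 58.9 = 153.1 kip = 1.531×10^5 lb
From P_cr = π²EI/(K·L)²:  L = (1/K)·√(π²EI/P_cr) = (1/1)·√(π²×1.62×10^7×52.50/1.531×10^5)
L = 234 in

L_max ≈ 234 in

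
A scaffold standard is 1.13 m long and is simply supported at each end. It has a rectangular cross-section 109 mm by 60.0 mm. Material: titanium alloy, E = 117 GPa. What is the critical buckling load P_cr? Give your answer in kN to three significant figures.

P_cr ≈ 1770 kN

Buckling occurs about the weak axis: I_min = h·b³/12 with b = 60.0 mm (the shorter side).
I_min = 109×60.0³/12 = 1.962×10^6 mm⁴
I = 1.962×10^6 mm⁴ = 1.962×10^-6 m⁴
Effective length L_e = K·L = 1 × 1.13 = 1.130 m
P_cr = π²EI / L_e² = π² × 117×10⁹ × 1.962×10^-6 / 1.130² = 1.774×10^6 N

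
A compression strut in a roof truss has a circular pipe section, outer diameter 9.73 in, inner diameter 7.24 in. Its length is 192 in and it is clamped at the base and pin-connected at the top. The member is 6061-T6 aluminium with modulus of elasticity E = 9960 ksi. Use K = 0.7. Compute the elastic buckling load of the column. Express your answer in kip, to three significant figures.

d_o = 9.73 in, d_i = 7.24 in
I = π(d_o⁴ − d_i⁴)/64 = π(9.73⁴ − 7.240⁴)/64 = 305.1 in⁴
Effective length L_e = K·L = 0.7 × 192 = 134.4 in
P_cr = π²EI / L_e² = π² × 9960×10³ × 305.1 / 134.4² = 1.660×10^6 lb

P_cr ≈ 1660 kip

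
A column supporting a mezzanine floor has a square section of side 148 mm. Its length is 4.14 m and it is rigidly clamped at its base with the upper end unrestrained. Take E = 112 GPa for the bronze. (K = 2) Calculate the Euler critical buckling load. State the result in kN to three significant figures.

I = a⁴/12 = 148⁴/12 = 3.998×10^7 mm⁴
I = 3.998×10^7 mm⁴ = 3.998×10^-5 m⁴
Effective length L_e = K·L = 2 × 4.14 = 8.280 m
P_cr = π²EI / L_e² = π² × 112×10⁹ × 3.998×10^-5 / 8.280² = 6.446×10^5 N

P_cr ≈ 645 kN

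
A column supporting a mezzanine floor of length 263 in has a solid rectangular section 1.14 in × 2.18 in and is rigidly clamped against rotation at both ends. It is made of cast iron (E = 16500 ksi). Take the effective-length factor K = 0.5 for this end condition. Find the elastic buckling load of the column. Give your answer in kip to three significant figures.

P_cr ≈ 2.53 kip

Buckling occurs about the weak axis: I_min = h·b³/12 with b = 1.14 in (the shorter side).
I_min = 2.18×1.14³/12 = 0.2691 in⁴
Effective length L_e = K·L = 0.5 × 263 = 131.5 in
P_cr = π²EI / L_e² = π² × 16500×10³ × 0.2691 / 131.5² = 2.535×10^3 lb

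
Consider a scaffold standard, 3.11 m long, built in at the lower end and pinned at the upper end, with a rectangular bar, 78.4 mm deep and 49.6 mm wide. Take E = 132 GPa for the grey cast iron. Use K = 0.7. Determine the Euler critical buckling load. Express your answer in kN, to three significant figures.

P_cr ≈ 219 kN

Buckling occurs about the weak axis: I_min = h·b³/12 with b = 49.6 mm (the shorter side).
I_min = 78.4×49.6³/12 = 7.972×10^5 mm⁴
I = 7.972×10^5 mm⁴ = 7.972×10^-7 m⁴
Effective length L_e = K·L = 0.7 × 3.11 = 2.177 m
P_cr = π²EI / L_e² = π² × 132×10⁹ × 7.972×10^-7 / 2.177² = 2.191×10^5 N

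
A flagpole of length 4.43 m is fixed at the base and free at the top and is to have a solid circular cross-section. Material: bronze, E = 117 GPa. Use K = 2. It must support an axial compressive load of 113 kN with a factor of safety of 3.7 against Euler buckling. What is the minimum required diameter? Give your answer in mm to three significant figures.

d ≈ 155 mm

Required P_cr = n·P = 3.7 × 113 = 418.1 kN
L_e = K·L = 2 × 4.43 = 8.860 m
Required I = P_cr·L_e²/(π²E) = 4.181×10^5 × 8.860² / (π² × 1.17×10^11) = 2.842×10^-5 m⁴
I_req = 2.842×10^7 mm⁴
Solid circle: I = πd⁴/64  ⇒  d = (64I/π)^(1/4) = (64×2.842×10^7/π)^(1/4) = 155 mm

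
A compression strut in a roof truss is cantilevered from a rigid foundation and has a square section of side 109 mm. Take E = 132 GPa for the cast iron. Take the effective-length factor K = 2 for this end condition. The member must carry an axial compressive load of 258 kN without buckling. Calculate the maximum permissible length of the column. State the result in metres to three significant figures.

L_max ≈ 3.85 m

I = a⁴/12 = 109⁴/12 = 1.176×10^7 mm⁴
I = 1.176×10^-5 m⁴
At the buckling limit P_cr = P = 2.580×10^5 N
From P_cr = π²EI/(K·L)²:  L = (1/K)·√(π²EI/P_cr) = (1/2)·√(π²×1.32×10^11×1.176×10^-5/2.580×10^5)
L = 3.85 m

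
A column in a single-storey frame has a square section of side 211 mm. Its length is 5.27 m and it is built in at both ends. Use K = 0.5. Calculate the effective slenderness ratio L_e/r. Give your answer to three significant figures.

For a square r = a/√12 = 211/√12 = 60.91 mm
L_e = K·L = 0.5 × 5.27 m = 2.635 m = 2635.0 mm
λ = L_e / r_min = 2635.0 / 60.91 = 43.3

λ ≈ 43.3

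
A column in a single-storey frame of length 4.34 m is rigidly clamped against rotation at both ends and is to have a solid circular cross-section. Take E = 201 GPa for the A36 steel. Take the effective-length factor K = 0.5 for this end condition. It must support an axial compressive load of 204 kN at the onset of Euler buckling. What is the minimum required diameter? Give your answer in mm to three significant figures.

L_e = K·L = 0.5 × 4.34 = 2.170 m
Required I = P_cr·L_e²/(π²E) = 2.040×10^5 × 2.170² / (π² × 2.01×10^11) = 4.842×10^-7 m⁴
I_req = 4.842×10^5 mm⁴
Solid circle: I = πd⁴/64  ⇒  d = (64I/π)^(1/4) = (64×4.842×10^5/π)^(1/4) = 56.0 mm

d ≈ 56.0 mm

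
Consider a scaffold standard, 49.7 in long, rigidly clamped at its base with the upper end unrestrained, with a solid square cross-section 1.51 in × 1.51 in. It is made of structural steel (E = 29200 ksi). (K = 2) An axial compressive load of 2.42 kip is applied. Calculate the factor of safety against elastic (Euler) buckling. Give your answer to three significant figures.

I = a⁴/12 = 1.51⁴/12 = 0.4332 in⁴
Effective length L_e = K·L = 2 × 49.7 = 99.40 in
P_cr = π²EI / L_e² = π² × 29200×10³ × 0.4332 / 99.40² = 1.264×10^4 lb
Factor of safety n = P_cr / P = 12.637 / 2.42 = 5.22

n ≈ 5.22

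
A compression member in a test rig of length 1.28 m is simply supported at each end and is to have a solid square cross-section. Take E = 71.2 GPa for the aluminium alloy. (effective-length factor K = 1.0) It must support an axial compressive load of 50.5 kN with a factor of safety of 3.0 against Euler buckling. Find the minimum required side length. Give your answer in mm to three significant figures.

a ≈ 45.4 mm

Required P_cr = n·P = 3.0 × 50.5 = 151.5 kN
L_e = K·L = 1 × 1.28 = 1.280 m
Required I = P_cr·L_e²/(π²E) = 1.515×10^5 × 1.280² / (π² × 7.12×10^10) = 3.532×10^-7 m⁴
I_req = 3.532×10^5 mm⁴
Solid square: I = a⁴/12  ⇒  a = (12I)^(1/4) = (12×3.532×10^5)^(1/4) = 45.4 mm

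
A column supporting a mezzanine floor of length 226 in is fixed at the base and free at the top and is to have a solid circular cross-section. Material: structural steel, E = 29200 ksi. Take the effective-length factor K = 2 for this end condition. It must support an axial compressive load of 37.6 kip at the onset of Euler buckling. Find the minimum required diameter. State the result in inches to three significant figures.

L_e = K·L = 2 × 226 = 452.0 in
Required I = P_cr·L_e²/(π²E) = 3.760×10^4 × 452.0² / (π² × 2.92×10^7) = 26.66 in⁴
Solid circle: I = πd⁴/64  ⇒  d = (64I/π)^(1/4) = (64×26.66/π)^(1/4) = 4.83 in

d ≈ 4.83 in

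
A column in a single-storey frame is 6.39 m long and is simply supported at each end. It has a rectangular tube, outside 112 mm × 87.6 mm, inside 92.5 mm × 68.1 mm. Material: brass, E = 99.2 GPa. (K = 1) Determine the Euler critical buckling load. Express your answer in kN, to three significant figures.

P_cr ≈ 92.1 kN

Weak-axis I_min = (h_o·b_o³ − h_i·b_i³)/12 with b_o = 87.6, b_i = 68.10 mm (shorter outer/inner sides).
I_min = (112×87.6³ − 92.50×68.10³)/12 = 3.840×10^6 mm⁴
I = 3.840×10^6 mm⁴ = 3.840×10^-6 m⁴
Effective length L_e = K·L = 1 × 6.39 = 6.390 m
P_cr = π²EI / L_e² = π² × 99.2×10⁹ × 3.840×10^-6 / 6.390² = 9.207×10^4 N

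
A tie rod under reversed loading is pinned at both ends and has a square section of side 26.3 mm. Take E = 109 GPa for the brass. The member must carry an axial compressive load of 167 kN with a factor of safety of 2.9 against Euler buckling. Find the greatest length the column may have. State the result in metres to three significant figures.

L_max ≈ 0.298 m

I = a⁴/12 = 26.3⁴/12 = 3.987×10^4 mm⁴
I = 3.987×10^-8 m⁴
Required critical load P_cr = n·P = 2.9 × 167 = 484.3 kN = 4.843×10^5 N
From P_cr = π²EI/(K·L)²:  L = (1/K)·√(π²EI/P_cr) = (1/1)·√(π²×1.09×10^11×3.987×10^-8/4.843×10^5)
L = 0.298 m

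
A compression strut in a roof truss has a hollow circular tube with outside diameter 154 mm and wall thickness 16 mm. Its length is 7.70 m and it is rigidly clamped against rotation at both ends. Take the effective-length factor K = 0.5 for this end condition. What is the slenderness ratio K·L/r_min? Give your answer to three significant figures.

Inner diameter d_i = 154 − 2×16 = 122.0 mm
I = π(d_o⁴ − d_i⁴)/64 = π(154⁴ − 122.0⁴)/64 = 1.673×10^7 mm⁴
A = 6.937×10^3 mm²;  r_min = √(I/A) = √(1.673×10^7/6.937×10^3) = 49.12 mm
L_e = K·L = 0.5 × 7.70 m = 3.850 m = 3850.0 mm
λ = L_e / r_min = 3850.0 / 49.12 = 78.4

λ ≈ 78.4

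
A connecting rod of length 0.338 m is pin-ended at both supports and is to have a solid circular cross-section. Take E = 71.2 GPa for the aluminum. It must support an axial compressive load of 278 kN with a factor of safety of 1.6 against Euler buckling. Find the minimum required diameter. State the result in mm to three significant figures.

d ≈ 34.8 mm

Required P_cr = n·P = 1.6 × 278 = 444.8 kN
L_e = K·L = 1 × 0.338 = 0.3380 m
Required I = P_cr·L_e²/(π²E) = 4.448×10^5 × 0.3380² / (π² × 7.12×10^10) = 7.231×10^-8 m⁴
I_req = 7.231×10^4 mm⁴
Solid circle: I = πd⁴/64  ⇒  d = (64I/π)^(1/4) = (64×7.231×10^4/π)^(1/4) = 34.8 mm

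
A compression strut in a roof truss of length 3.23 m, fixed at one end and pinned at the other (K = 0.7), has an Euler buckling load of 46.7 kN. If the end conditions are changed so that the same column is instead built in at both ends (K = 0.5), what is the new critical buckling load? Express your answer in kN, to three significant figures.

P_cr ∝ 1/K², so P_cr,new = P_cr,old × (K_old/K_new)² = 46.7 × (0.7/0.5)²
= 46.7 × 1.960 = 91.5 kN

P_cr ≈ 91.5 kN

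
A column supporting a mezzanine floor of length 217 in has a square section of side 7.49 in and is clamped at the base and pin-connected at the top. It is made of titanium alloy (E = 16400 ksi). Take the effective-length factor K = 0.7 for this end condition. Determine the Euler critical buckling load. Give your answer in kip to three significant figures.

P_cr ≈ 1840 kip

I = a⁴/12 = 7.49⁴/12 = 262.3 in⁴
Effective length L_e = K·L = 0.7 × 217 = 151.9 in
P_cr = π²EI / L_e² = π² × 16400×10³ × 262.3 / 151.9² = 1.840×10^6 lb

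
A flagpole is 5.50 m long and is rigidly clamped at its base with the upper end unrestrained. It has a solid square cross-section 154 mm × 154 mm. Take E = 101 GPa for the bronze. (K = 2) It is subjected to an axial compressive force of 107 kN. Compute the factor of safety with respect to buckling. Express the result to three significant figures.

n ≈ 3.61

I = a⁴/12 = 154⁴/12 = 4.687×10^7 mm⁴
I = 4.687×10^7 mm⁴ = 4.687×10^-5 m⁴
Effective length L_e = K·L = 2 × 5.50 = 11.00 m
P_cr = π²EI / L_e² = π² × 101×10⁹ × 4.687×10^-5 / 11.00² = 3.861×10^5 N
Factor of safety n = P_cr / P = 386.13 / 107 = 3.61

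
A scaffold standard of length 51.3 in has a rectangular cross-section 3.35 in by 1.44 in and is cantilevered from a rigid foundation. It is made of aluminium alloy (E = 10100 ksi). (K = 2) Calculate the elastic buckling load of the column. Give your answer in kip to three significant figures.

P_cr ≈ 7.89 kip

Buckling occurs about the weak axis: I_min = h·b³/12 with b = 1.44 in (the shorter side).
I_min = 3.35×1.44³/12 = 0.8336 in⁴
Effective length L_e = K·L = 2 × 51.3 = 102.6 in
P_cr = π²EI / L_e² = π² × 10100×10³ × 0.8336 / 102.6² = 7.894×10^3 lb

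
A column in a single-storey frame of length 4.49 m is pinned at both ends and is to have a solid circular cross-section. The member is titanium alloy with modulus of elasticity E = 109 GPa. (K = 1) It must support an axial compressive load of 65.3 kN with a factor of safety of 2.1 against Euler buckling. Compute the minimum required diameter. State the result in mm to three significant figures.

Required P_cr = n·P = 2.1 × 65.3 = 137.1 kN
L_e = K·L = 1 × 4.49 = 4.490 m
Required I = P_cr·L_e²/(π²E) = 1.371×10^5 × 4.490² / (π² × 1.09×10^11) = 2.570×10^-6 m⁴
I_req = 2.570×10^6 mm⁴
Solid circle: I = πd⁴/64  ⇒  d = (64I/π)^(1/4) = (64×2.570×10^6/π)^(1/4) = 85.1 mm

d ≈ 85.1 mm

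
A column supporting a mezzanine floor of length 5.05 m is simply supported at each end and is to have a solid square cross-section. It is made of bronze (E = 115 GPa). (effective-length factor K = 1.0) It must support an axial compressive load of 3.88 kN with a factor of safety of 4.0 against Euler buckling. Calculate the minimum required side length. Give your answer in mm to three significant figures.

Required P_cr = n·P = 4.0 × 3.88 = 15.52 kN
L_e = K·L = 1 × 5.05 = 5.050 m
Required I = P_cr·L_e²/(π²E) = 1.552×10^4 × 5.050² / (π² × 1.15×10^11) = 3.487×10^-7 m⁴
I_req = 3.487×10^5 mm⁴
Solid square: I = a⁴/12  ⇒  a = (12I)^(1/4) = (12×3.487×10^5)^(1/4) = 45.2 mm

a ≈ 45.2 mm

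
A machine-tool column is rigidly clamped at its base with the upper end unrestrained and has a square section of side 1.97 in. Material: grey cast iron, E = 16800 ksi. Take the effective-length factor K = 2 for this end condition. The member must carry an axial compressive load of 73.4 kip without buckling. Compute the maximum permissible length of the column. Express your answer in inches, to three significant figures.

L_max ≈ 26.6 in

I = a⁴/12 = 1.97⁴/12 = 1.255 in⁴
At the buckling limit P_cr = P = 7.340×10^4 lb
From P_cr = π²EI/(K·L)²:  L = (1/K)·√(π²EI/P_cr) = (1/2)·√(π²×1.68×10^7×1.255/7.340×10^4)
L = 26.6 in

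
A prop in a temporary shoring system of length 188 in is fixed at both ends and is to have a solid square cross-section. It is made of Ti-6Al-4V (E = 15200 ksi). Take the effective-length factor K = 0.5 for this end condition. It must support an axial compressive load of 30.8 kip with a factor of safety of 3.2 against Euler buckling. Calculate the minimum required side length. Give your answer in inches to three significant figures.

a ≈ 2.89 in

Required P_cr = n·P = 3.2 × 30.8 = 98.56 kip
L_e = K·L = 0.5 × 188 = 94.00 in
Required I = P_cr·L_e²/(π²E) = 9.856×10^4 × 94.00² / (π² × 1.52×10^7) = 5.805 in⁴
Solid square: I = a⁴/12  ⇒  a = (12I)^(1/4) = (12×5.805)^(1/4) = 2.89 in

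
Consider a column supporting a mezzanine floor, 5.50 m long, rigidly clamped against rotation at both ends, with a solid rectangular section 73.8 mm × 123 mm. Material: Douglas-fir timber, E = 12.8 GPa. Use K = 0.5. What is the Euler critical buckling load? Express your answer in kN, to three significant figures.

Buckling occurs about the weak axis: I_min = h·b³/12 with b = 73.8 mm (the shorter side).
I_min = 123×73.8³/12 = 4.120×10^6 mm⁴
I = 4.120×10^6 mm⁴ = 4.120×10^-6 m⁴
Effective length L_e = K·L = 0.5 × 5.50 = 2.750 m
P_cr = π²EI / L_e² = π² × 12.8×10⁹ × 4.120×10^-6 / 2.750² = 6.882×10^4 N

P_cr ≈ 68.8 kN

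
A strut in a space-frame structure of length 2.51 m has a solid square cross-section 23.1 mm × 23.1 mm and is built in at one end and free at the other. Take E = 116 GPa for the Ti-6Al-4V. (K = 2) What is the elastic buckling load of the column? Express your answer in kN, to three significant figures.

P_cr ≈ 1.08 kN

I = a⁴/12 = 23.1⁴/12 = 2.373×10^4 mm⁴
I = 2.373×10^4 mm⁴ = 2.373×10^-8 m⁴
Effective length L_e = K·L = 2 × 2.51 = 5.020 m
P_cr = π²EI / L_e² = π² × 116×10⁹ × 2.373×10^-8 / 5.020² = 1.078×10^3 N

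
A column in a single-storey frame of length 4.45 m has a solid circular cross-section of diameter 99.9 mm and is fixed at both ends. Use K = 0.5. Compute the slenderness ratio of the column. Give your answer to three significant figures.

λ ≈ 89.1

I = πd⁴/64 = π×99.9⁴/64 = 4.889×10^6 mm⁴
A = 7.838×10^3 mm²;  r_min = √(I/A) = √(4.889×10^6/7.838×10^3) = 24.98 mm
L_e = K·L = 0.5 × 4.45 m = 2.225 m = 2225.0 mm
λ = L_e / r_min = 2225.0 / 24.98 = 89.1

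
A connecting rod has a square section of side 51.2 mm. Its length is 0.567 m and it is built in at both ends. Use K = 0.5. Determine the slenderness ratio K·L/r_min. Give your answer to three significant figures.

λ ≈ 19.2

I = a⁴/12 = 51.2⁴/12 = 5.727×10^5 mm⁴
A = 2.621×10^3 mm²;  r_min = √(I/A) = √(5.727×10^5/2.621×10^3) = 14.78 mm
L_e = K·L = 0.5 × 0.567 m = 0.2835 m = 283.50 mm
λ = L_e / r_min = 283.50 / 14.78 = 19.2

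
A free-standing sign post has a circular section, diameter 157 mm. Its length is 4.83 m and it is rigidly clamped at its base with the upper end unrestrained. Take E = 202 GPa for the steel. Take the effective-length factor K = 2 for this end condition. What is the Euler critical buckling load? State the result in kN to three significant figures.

P_cr ≈ 637 kN

I = πd⁴/64 = π×157⁴/64 = 2.982×10^7 mm⁴
I = 2.982×10^7 mm⁴ = 2.982×10^-5 m⁴
Effective length L_e = K·L = 2 × 4.83 = 9.660 m
P_cr = π²EI / L_e² = π² × 202×10⁹ × 2.982×10^-5 / 9.660² = 6.372×10^5 N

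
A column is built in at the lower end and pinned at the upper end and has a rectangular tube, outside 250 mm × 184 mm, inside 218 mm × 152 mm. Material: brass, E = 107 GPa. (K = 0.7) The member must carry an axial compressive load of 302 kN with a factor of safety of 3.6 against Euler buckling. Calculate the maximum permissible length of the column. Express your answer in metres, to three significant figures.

Weak-axis I_min = (h_o·b_o³ − h_i·b_i³)/12 with b_o = 184, b_i = 152.0 mm (shorter outer/inner sides).
I_min = (250×184³ − 218.0×152.0³)/12 = 6.598×10^7 mm⁴
I = 6.598×10^-5 m⁴
Required critical load P_cr = n·P = 3.6 × 302 = 1087 kN = 1.087×10^6 N
From P_cr = π²EI/(K·L)²:  L = (1/K)·√(π²EI/P_cr) = (1/0.7)·√(π²×1.07×10^11×6.598×10^-5/1.087×10^6)
L = 11.4 m

L_max ≈ 11.4 m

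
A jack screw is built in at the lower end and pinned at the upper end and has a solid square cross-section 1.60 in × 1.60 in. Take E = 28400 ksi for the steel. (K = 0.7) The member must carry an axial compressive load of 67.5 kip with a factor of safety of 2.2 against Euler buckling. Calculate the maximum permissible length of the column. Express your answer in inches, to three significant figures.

L_max ≈ 45.9 in

I = a⁴/12 = 1.60⁴/12 = 0.5461 in⁴
Required critical load P_cr = n·P = 2.2 × 67.5 = 148.5 kip = 1.485×10^5 lb
From P_cr = π²EI/(K·L)²:  L = (1/K)·√(π²EI/P_cr) = (1/0.7)·√(π²×2.84×10^7×0.5461/1.485×10^5)
L = 45.9 in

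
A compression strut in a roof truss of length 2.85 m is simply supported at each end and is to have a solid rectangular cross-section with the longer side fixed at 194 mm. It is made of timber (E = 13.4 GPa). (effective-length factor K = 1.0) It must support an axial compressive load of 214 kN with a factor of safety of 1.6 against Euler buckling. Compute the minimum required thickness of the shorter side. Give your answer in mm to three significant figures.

b ≈ 109 mm

Required P_cr = n·P = 1.6 × 214 = 342.4 kN
L_e = K·L = 1 × 2.85 = 2.850 m
Required I = P_cr·L_e²/(π²E) = 3.424×10^5 × 2.850² / (π² × 1.34×10^10) = 2.103×10^-5 m⁴
I_req = 2.103×10^7 mm⁴
Rectangle, weak axis: I_min = h·b³/12 with h = 194 mm fixed  ⇒  b = (12I/h)^(1/3) = 109 mm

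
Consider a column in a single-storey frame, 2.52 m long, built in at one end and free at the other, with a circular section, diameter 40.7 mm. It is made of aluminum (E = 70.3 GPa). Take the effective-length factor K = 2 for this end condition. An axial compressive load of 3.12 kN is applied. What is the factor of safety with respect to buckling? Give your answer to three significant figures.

n ≈ 1.18

I = πd⁴/64 = π×40.7⁴/64 = 1.347×10^5 mm⁴
I = 1.347×10^5 mm⁴ = 1.347×10^-7 m⁴
Effective length L_e = K·L = 2 × 2.52 = 5.040 m
P_cr = π²EI / L_e² = π² × 70.3×10⁹ × 1.347×10^-7 / 5.040² = 3.679×10^3 N
Factor of safety n = P_cr / P = 3.6791 / 3.12 = 1.18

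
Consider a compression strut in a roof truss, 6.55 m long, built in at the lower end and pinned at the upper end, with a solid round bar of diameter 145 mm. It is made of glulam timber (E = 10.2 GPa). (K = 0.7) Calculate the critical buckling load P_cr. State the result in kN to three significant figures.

I = πd⁴/64 = π×145⁴/64 = 2.170×10^7 mm⁴
I = 2.170×10^7 mm⁴ = 2.170×10^-5 m⁴
Effective length L_e = K·L = 0.7 × 6.55 = 4.585 m
P_cr = π²EI / L_e² = π² × 10.2×10⁹ × 2.170×10^-5 / 4.585² = 1.039×10^5 N

P_cr ≈ 104 kN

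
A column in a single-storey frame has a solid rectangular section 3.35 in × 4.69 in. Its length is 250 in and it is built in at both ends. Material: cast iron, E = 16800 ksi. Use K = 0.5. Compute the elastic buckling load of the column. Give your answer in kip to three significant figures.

P_cr ≈ 156 kip

Buckling occurs about the weak axis: I_min = h·b³/12 with b = 3.35 in (the shorter side).
I_min = 4.69×3.35³/12 = 14.69 in⁴
Effective length L_e = K·L = 0.5 × 250 = 125.0 in
P_cr = π²EI / L_e² = π² × 16800×10³ × 14.69 / 125.0² = 1.559×10^5 lb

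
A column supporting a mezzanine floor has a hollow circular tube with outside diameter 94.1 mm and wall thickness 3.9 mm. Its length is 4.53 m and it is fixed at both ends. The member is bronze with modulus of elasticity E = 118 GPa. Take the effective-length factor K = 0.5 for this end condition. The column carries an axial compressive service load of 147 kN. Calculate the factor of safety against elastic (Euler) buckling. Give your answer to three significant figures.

n ≈ 1.74

Inner diameter d_i = 94.1 − 2×3.9 = 86.30 mm
I = π(d_o⁴ − d_i⁴)/64 = π(94.1⁴ − 86.30⁴)/64 = 1.126×10^6 mm⁴
I = 1.126×10^6 mm⁴ = 1.126×10^-6 m⁴
Effective length L_e = K·L = 0.5 × 4.53 = 2.265 m
P_cr = π²EI / L_e² = π² × 118×10⁹ × 1.126×10^-6 / 2.265² = 2.556×10^5 N
Factor of safety n = P_cr / P = 255.62 / 147 = 1.74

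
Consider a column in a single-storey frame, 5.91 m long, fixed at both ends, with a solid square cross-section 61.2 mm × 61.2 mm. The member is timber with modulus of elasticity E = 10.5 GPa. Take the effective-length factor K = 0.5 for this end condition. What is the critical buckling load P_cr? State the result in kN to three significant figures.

I = a⁴/12 = 61.2⁴/12 = 1.169×10^6 mm⁴
I = 1.169×10^6 mm⁴ = 1.169×10^-6 m⁴
Effective length L_e = K·L = 0.5 × 5.91 = 2.955 m
P_cr = π²EI / L_e² = π² × 10.5×10⁹ × 1.169×10^-6 / 2.955² = 1.387×10^4 N

P_cr ≈ 13.9 kN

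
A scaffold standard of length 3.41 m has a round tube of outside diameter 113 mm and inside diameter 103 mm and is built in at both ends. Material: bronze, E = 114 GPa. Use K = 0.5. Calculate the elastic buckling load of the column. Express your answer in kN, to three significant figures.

d_o = 113 mm, d_i = 103 mm
I = π(d_o⁴ − d_i⁴)/64 = π(113⁴ − 103.0⁴)/64 = 2.479×10^6 mm⁴
I = 2.479×10^6 mm⁴ = 2.479×10^-6 m⁴
Effective length L_e = K·L = 0.5 × 3.41 = 1.705 m
P_cr = π²EI / L_e² = π² × 114×10⁹ × 2.479×10^-6 / 1.705² = 9.594×10^5 N

P_cr ≈ 959 kN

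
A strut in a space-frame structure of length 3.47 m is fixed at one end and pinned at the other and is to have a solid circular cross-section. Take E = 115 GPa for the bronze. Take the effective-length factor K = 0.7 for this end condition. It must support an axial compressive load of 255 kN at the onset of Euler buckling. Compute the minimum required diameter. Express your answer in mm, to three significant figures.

L_e = K·L = 0.7 × 3.47 = 2.429 m
Required I = P_cr·L_e²/(π²E) = 2.550×10^5 × 2.429² / (π² × 1.15×10^11) = 1.326×10^-6 m⁴
I_req = 1.326×10^6 mm⁴
Solid circle: I = πd⁴/64  ⇒  d = (64I/π)^(1/4) = (64×1.326×10^6/π)^(1/4) = 72.1 mm

d ≈ 72.1 mm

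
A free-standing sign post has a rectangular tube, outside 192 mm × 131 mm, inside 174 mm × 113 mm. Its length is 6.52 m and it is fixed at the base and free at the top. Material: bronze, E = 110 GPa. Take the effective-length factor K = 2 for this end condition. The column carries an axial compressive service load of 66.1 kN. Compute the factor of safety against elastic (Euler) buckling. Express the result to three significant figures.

Weak-axis I_min = (h_o·b_o³ − h_i·b_i³)/12 with b_o = 131, b_i = 113.0 mm (shorter outer/inner sides).
I_min = (192×131³ − 174.0×113.0³)/12 = 1.505×10^7 mm⁴
I = 1.505×10^7 mm⁴ = 1.505×10^-5 m⁴
Effective length L_e = K·L = 2 × 6.52 = 13.04 m
P_cr = π²EI / L_e² = π² × 110×10⁹ × 1.505×10^-5 / 13.04² = 9.607×10^4 N
Factor of safety n = P_cr / P = 96.073 / 66.1 = 1.45

n ≈ 1.45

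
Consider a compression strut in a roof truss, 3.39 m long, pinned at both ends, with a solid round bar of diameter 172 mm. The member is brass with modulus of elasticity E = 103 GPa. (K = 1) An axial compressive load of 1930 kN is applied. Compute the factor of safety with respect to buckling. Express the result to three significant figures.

n ≈ 1.97

I = πd⁴/64 = π×172⁴/64 = 4.296×10^7 mm⁴
I = 4.296×10^7 mm⁴ = 4.296×10^-5 m⁴
Effective length L_e = K·L = 1 × 3.39 = 3.390 m
P_cr = π²EI / L_e² = π² × 103×10⁹ × 4.296×10^-5 / 3.390² = 3.800×10^6 N
Factor of safety n = P_cr / P = 3800.3 / 1930 = 1.97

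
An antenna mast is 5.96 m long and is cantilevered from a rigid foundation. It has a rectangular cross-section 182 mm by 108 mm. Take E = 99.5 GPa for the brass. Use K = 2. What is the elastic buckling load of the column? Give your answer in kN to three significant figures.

P_cr ≈ 132 kN

Buckling occurs about the weak axis: I_min = h·b³/12 with b = 108 mm (the shorter side).
I_min = 182×108³/12 = 1.911×10^7 mm⁴
I = 1.911×10^7 mm⁴ = 1.911×10^-5 m⁴
Effective length L_e = K·L = 2 × 5.96 = 11.92 m
P_cr = π²EI / L_e² = π² × 99.5×10⁹ × 1.911×10^-5 / 11.92² = 1.320×10^5 N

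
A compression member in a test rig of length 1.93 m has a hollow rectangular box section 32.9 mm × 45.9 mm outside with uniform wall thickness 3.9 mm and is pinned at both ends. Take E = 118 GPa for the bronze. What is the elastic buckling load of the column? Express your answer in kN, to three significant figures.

P_cr ≈ 26.9 kN

Inner dimensions: h_i = 45.9 − 2×3.9 = 38.10 mm, b_i = 32.9 − 2×3.9 = 25.10 mm
Weak-axis I_min = (h_o·b_o³ − h_i·b_i³)/12 with b_o = 32.9, b_i = 25.10 mm (shorter outer/inner sides).
I_min = (45.9×32.9³ − 38.10×25.10³)/12 = 8.601×10^4 mm⁴
I = 8.601×10^4 mm⁴ = 8.601×10^-8 m⁴
Effective length L_e = K·L = 1 × 1.93 = 1.930 m
P_cr = π²EI / L_e² = π² × 118×10⁹ × 8.601×10^-8 / 1.930² = 2.689×10^4 N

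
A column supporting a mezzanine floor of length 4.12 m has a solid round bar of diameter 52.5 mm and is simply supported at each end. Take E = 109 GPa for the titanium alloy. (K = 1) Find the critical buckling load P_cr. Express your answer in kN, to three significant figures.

P_cr ≈ 23.6 kN

I = πd⁴/64 = π×52.5⁴/64 = 3.729×10^5 mm⁴
I = 3.729×10^5 mm⁴ = 3.729×10^-7 m⁴
Effective length L_e = K·L = 1 × 4.12 = 4.120 m
P_cr = π²EI / L_e² = π² × 109×10⁹ × 3.729×10^-7 / 4.120² = 2.363×10^4 N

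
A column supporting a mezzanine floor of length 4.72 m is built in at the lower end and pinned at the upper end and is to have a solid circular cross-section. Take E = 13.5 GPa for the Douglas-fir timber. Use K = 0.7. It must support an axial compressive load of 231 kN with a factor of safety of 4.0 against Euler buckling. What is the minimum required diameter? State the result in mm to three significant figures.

d ≈ 198 mm

Required P_cr = n·P = 4.0 × 231 = 924.0 kN
L_e = K·L = 0.7 × 4.72 = 3.304 m
Required I = P_cr·L_e²/(π²E) = 9.240×10^5 × 3.304² / (π² × 1.35×10^10) = 7.570×10^-5 m⁴
I_req = 7.570×10^7 mm⁴
Solid circle: I = πd⁴/64  ⇒  d = (64I/π)^(1/4) = (64×7.570×10^7/π)^(1/4) = 198 mm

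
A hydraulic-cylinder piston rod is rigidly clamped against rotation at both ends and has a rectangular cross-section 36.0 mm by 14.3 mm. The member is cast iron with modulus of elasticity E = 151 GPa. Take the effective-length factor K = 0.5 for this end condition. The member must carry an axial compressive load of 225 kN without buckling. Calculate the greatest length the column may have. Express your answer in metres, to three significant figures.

L_max ≈ 0.482 m

Buckling occurs about the weak axis: I_min = h·b³/12 with b = 14.3 mm (the shorter side).
I_min = 36.0×14.3³/12 = 8.773×10^3 mm⁴
I = 8.773×10^-9 m⁴
At the buckling limit P_cr = P = 2.250×10^5 N
From P_cr = π²EI/(K·L)²:  L = (1/K)·√(π²EI/P_cr) = (1/0.5)·√(π²×1.51×10^11×8.773×10^-9/2.250×10^5)
L = 0.482 m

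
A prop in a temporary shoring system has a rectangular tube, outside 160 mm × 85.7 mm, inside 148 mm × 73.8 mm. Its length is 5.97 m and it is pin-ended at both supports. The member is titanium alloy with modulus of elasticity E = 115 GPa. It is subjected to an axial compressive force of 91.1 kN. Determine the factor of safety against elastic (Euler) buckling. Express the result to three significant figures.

n ≈ 1.20

Weak-axis I_min = (h_o·b_o³ − h_i·b_i³)/12 with b_o = 85.7, b_i = 73.80 mm (shorter outer/inner sides).
I_min = (160×85.7³ − 148.0×73.80³)/12 = 3.435×10^6 mm⁴
I = 3.435×10^6 mm⁴ = 3.435×10^-6 m⁴
Effective length L_e = K·L = 1 × 5.97 = 5.970 m
P_cr = π²EI / L_e² = π² × 115×10⁹ × 3.435×10^-6 / 5.970² = 1.094×10^5 N
Factor of safety n = P_cr / P = 109.39 / 91.1 = 1.20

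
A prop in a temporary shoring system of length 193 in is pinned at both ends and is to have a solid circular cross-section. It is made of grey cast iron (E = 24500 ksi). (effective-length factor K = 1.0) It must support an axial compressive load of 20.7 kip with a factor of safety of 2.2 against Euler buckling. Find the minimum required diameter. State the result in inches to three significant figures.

Required P_cr = n·P = 2.2 × 20.7 = 45.54 kip
L_e = K·L = 1 × 193 = 193.0 in
Required I = P_cr·L_e²/(π²E) = 4.554×10^4 × 193.0² / (π² × 2.45×10^7) = 7.015 in⁴
Solid circle: I = πd⁴/64  ⇒  d = (64I/π)^(1/4) = (64×7.015/π)^(1/4) = 3.46 in

d ≈ 3.46 in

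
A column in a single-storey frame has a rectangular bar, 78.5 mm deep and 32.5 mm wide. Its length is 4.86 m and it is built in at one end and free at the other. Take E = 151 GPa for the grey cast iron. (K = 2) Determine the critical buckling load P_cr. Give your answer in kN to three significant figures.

Buckling occurs about the weak axis: I_min = h·b³/12 with b = 32.5 mm (the shorter side).
I_min = 78.5×32.5³/12 = 2.246×10^5 mm⁴
I = 2.246×10^5 mm⁴ = 2.246×10^-7 m⁴
Effective length L_e = K·L = 2 × 4.86 = 9.720 m
P_cr = π²EI / L_e² = π² × 151×10⁹ × 2.246×10^-7 / 9.720² = 3.542×10^3 N

P_cr ≈ 3.54 kN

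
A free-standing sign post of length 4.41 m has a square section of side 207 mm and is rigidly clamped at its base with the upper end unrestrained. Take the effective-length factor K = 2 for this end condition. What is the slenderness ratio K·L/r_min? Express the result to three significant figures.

For a square r = a/√12 = 207/√12 = 59.76 mm
L_e = K·L = 2 × 4.41 m = 8.820 m = 8820.0 mm
λ = L_e / r_min = 8820.0 / 59.76 = 148

λ ≈ 148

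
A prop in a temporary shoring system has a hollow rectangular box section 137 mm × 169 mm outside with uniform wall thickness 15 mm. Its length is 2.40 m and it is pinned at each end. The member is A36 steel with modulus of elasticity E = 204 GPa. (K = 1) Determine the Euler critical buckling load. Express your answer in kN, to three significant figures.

Inner dimensions: h_i = 169 − 2×15 = 139.0 mm, b_i = 137 − 2×15 = 107.0 mm
Weak-axis I_min = (h_o·b_o³ − h_i·b_i³)/12 with b_o = 137, b_i = 107.0 mm (shorter outer/inner sides).
I_min = (169×137³ − 139.0×107.0³)/12 = 2.202×10^7 mm⁴
I = 2.202×10^7 mm⁴ = 2.202×10^-5 m⁴
Effective length L_e = K·L = 1 × 2.40 = 2.400 m
P_cr = π²EI / L_e² = π² × 204×10⁹ × 2.202×10^-5 / 2.400² = 7.698×10^6 N

P_cr ≈ 7700 kN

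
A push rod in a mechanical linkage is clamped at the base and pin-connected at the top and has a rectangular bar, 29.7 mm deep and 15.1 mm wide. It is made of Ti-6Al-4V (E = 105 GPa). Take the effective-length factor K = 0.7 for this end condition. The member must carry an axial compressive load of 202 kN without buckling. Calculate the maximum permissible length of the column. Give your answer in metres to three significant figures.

Buckling occurs about the weak axis: I_min = h·b³/12 with b = 15.1 mm (the shorter side).
I_min = 29.7×15.1³/12 = 8.521×10^3 mm⁴
I = 8.521×10^-9 m⁴
At the buckling limit P_cr = P = 2.020×10^5 N
From P_cr = π²EI/(K·L)²:  L = (1/K)·√(π²EI/P_cr) = (1/0.7)·√(π²×1.05×10^11×8.521×10^-9/2.020×10^5)
L = 0.299 m

L_max ≈ 0.299 m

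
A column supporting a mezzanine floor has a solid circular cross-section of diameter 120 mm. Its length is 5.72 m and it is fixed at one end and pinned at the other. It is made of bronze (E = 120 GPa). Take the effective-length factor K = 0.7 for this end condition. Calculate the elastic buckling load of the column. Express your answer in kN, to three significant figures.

I = πd⁴/64 = π×120⁴/64 = 1.018×10^7 mm⁴
I = 1.018×10^7 mm⁴ = 1.018×10^-5 m⁴
Effective length L_e = K·L = 0.7 × 5.72 = 4.004 m
P_cr = π²EI / L_e² = π² × 120×10⁹ × 1.018×10^-5 / 4.004² = 7.519×10^5 N

P_cr ≈ 752 kN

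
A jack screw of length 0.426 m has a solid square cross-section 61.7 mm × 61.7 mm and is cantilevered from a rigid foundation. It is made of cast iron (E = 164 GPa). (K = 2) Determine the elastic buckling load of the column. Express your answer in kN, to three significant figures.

P_cr ≈ 2690 kN

I = a⁴/12 = 61.7⁴/12 = 1.208×10^6 mm⁴
I = 1.208×10^6 mm⁴ = 1.208×10^-6 m⁴
Effective length L_e = K·L = 2 × 0.426 = 0.8520 m
P_cr = π²EI / L_e² = π² × 164×10⁹ × 1.208×10^-6 / 0.8520² = 2.693×10^6 N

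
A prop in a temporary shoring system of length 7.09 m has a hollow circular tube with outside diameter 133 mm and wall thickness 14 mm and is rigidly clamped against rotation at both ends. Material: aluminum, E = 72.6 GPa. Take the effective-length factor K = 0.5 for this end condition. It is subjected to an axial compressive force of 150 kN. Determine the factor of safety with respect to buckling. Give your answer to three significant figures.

n ≈ 3.57

Inner diameter d_i = 133 − 2×14 = 105.0 mm
I = π(d_o⁴ − d_i⁴)/64 = π(133⁴ − 105.0⁴)/64 = 9.393×10^6 mm⁴
I = 9.393×10^6 mm⁴ = 9.393×10^-6 m⁴
Effective length L_e = K·L = 0.5 × 7.09 = 3.545 m
P_cr = π²EI / L_e² = π² × 72.6×10⁹ × 9.393×10^-6 / 3.545² = 5.356×10^5 N
Factor of safety n = P_cr / P = 535.55 / 150 = 3.57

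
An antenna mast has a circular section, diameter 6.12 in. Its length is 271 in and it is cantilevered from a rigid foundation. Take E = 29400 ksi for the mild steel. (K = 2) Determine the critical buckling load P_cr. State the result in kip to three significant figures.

P_cr ≈ 68.0 kip

I = πd⁴/64 = π×6.12⁴/64 = 68.86 in⁴
Effective length L_e = K·L = 2 × 271 = 542.0 in
P_cr = π²EI / L_e² = π² × 29400×10³ × 68.86 / 542.0² = 6.802×10^4 lb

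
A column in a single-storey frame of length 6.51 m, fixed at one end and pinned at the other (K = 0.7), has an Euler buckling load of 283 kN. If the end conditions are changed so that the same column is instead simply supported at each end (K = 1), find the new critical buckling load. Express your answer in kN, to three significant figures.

P_cr ≈ 139 kN

P_cr ∝ 1/K², so P_cr,new = P_cr,old × (K_old/K_new)² = 283 × (0.7/1)²
= 283 × 0.4900 = 139 kN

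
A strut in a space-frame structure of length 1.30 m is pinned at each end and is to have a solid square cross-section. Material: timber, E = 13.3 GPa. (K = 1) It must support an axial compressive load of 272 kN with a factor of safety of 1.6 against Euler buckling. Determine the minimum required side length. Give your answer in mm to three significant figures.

Required P_cr = n·P = 1.6 × 272 = 435.2 kN
L_e = K·L = 1 × 1.30 = 1.300 m
Required I = P_cr·L_e²/(π²E) = 4.352×10^5 × 1.300² / (π² × 1.33×10^10) = 5.603×10^-6 m⁴
I_req = 5.603×10^6 mm⁴
Solid square: I = a⁴/12  ⇒  a = (12I)^(1/4) = (12×5.603×10^6)^(1/4) = 90.6 mm

a ≈ 90.6 mm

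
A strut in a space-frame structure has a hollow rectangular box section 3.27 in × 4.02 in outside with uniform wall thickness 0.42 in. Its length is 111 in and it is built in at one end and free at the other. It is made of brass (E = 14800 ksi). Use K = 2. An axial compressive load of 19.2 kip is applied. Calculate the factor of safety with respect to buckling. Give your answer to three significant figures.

Inner dimensions: h_i = 4.02 − 2×0.42 = 3.180 in, b_i = 3.27 − 2×0.42 = 2.430 in
Weak-axis I_min = (h_o·b_o³ − h_i·b_i³)/12 with b_o = 3.27, b_i = 2.430 in (shorter outer/inner sides).
I_min = (4.02×3.27³ − 3.180×2.430³)/12 = 7.911 in⁴
Effective length L_e = K·L = 2 × 111 = 222.0 in
P_cr = π²EI / L_e² = π² × 14800×10³ × 7.911 / 222.0² = 2.345×10^4 lb
Factor of safety n = P_cr / P = 23.447 / 19.2 = 1.22

n ≈ 1.22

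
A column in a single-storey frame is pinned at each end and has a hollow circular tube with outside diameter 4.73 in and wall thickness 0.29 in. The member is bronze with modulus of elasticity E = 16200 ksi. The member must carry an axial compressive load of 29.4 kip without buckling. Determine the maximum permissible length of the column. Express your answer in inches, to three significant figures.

Inner diameter d_i = 4.73 − 2×0.29 = 4.150 in
I = π(d_o⁴ − d_i⁴)/64 = π(4.73⁴ − 4.150⁴)/64 = 10.01 in⁴
At the buckling limit P_cr = P = 2.940×10^4 lb
From P_cr = π²EI/(K·L)²:  L = (1/K)·√(π²EI/P_cr) = (1/1)·√(π²×1.62×10^7×10.01/2.940×10^4)
L = 233 in

L_max ≈ 233 in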